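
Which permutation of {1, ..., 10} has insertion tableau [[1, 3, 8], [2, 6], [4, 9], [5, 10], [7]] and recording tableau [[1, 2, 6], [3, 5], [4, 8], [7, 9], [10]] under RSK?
7 10 5 4 6 9 2 8 3 1

Reverse the RSK construction: for i from n down to 1, find the cell of Q containing i, remove the entry at that cell from P, and reverse-bump it up through P; the value ejected from row 1 is w(i).

Step i=10: Q has 10 at row 5, column 1; remove 7 from row 5 of P and reverse-bump: 7 enters row 4 and ejects 5; 5 enters row 3 and ejects 4; 4 enters row 2 and ejects 2; 2 enters row 1 and ejects 1. So w(10) = 1. P is now [[2, 3, 8], [4, 6], [5, 9], [7, 10]].
Step i=9: Q has 9 at row 4, column 2; remove 10 from row 4 of P and reverse-bump: 10 enters row 3 and ejects 9; 9 enters row 2 and ejects 6; 6 enters row 1 and ejects 3. So w(9) = 3. P is now [[2, 6, 8], [4, 9], [5, 10], [7]].
Step i=8: Q has 8 at row 3, column 2; remove 10 from row 3 of P and reverse-bump: 10 enters row 2 and ejects 9; 9 enters row 1 and ejects 8. So w(8) = 8. P is now [[2, 6, 9], [4, 10], [5], [7]].
Step i=7: Q has 7 at row 4, column 1; remove 7 from row 4 of P and reverse-bump: 7 enters row 3 and ejects 5; 5 enters row 2 and ejects 4; 4 enters row 1 and ejects 2. So w(7) = 2. P is now [[4, 6, 9], [5, 10], [7]].
Step i=6: Q has 6 at row 1, column 3; remove that cell from P, ejecting 9. So w(6) = 9. P is now [[4, 6], [5, 10], [7]].
Step i=5: Q has 5 at row 2, column 2; remove 10 from row 2 of P and reverse-bump: 10 enters row 1 and ejects 6. So w(5) = 6. P is now [[4, 10], [5], [7]].
Step i=4: Q has 4 at row 3, column 1; remove 7 from row 3 of P and reverse-bump: 7 enters row 2 and ejects 5; 5 enters row 1 and ejects 4. So w(4) = 4. P is now [[5, 10], [7]].
Step i=3: Q has 3 at row 2, column 1; remove 7 from row 2 of P and reverse-bump: 7 enters row 1 and ejects 5. So w(3) = 5. P is now [[7, 10]].
Step i=2: Q has 2 at row 1, column 2; remove that cell from P, ejecting 10. So w(2) = 10. P is now [[7]].
Step i=1: Q has 1 at row 1, column 1; remove that cell from P, ejecting 7. So w(1) = 7. P is now [].

So w = 7 10 5 4 6 9 2 8 3 1.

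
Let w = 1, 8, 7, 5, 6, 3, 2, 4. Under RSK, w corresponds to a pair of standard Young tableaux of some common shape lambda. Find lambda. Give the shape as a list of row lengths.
Row-insert each entry into an empty tableau.

After inserting 1: P = [[1]].
After inserting 8: P = [[1, 8]].
After inserting 7: P = [[1, 7], [8]].
After inserting 5: P = [[1, 5], [7], [8]].
After inserting 6: P = [[1, 5, 6], [7], [8]].
After inserting 3: P = [[1, 3, 6], [5], [7], [8]].
After inserting 2: P = [[1, 2, 6], [3], [5], [7], [8]].
After inserting 4: P = [[1, 2, 4], [3, 6], [5], [7], [8]].

The final insertion tableau P = [[1, 2, 4], [3, 6], [5], [7], [8]] has shape [3, 2, 1, 1, 1].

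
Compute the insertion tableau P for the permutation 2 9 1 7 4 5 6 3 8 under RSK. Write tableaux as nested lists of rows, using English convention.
P = [[1, 3, 5, 6, 8], [2, 4], [7], [9]]

Insert 2: appended to row 1. P = [[2]].
Insert 9: appended to row 1. P = [[2, 9]].
Insert 1: 1 bumps 2 from row 1; 2 starts row 2. P = [[1, 9], [2]].
Insert 7: 7 bumps 9 from row 1; 9 appends to row 2. P = [[1, 7], [2, 9]].
Insert 4: 4 bumps 7 from row 1; 7 bumps 9 from row 2; 9 starts row 3. P = [[1, 4], [2, 7], [9]].
Insert 5: appended to row 1. P = [[1, 4, 5], [2, 7], [9]].
Insert 6: appended to row 1. P = [[1, 4, 5, 6], [2, 7], [9]].
Insert 3: 3 bumps 4 from row 1; 4 bumps 7 from row 2; 7 bumps 9 from row 3; 9 starts row 4. P = [[1, 3, 5, 6], [2, 4], [7], [9]].
Insert 8: appended to row 1. P = [[1, 3, 5, 6, 8], [2, 4], [7], [9]].

So P = [[1, 3, 5, 6, 8], [2, 4], [7], [9]].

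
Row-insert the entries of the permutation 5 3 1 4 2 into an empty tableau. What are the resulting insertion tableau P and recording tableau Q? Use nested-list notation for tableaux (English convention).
P = [[1, 2], [3, 4], [5]], Q = [[1, 4], [2, 5], [3]]

Insert each entry of the permutation into P by Schensted row insertion, recording in Q the position of each new cell.

Insert 5: appended to row 1. P = [[5]].
Insert 3: 3 bumps 5 from row 1; 5 starts row 2. P = [[3], [5]].
Insert 1: 1 bumps 3 from row 1; 3 bumps 5 from row 2; 5 starts row 3. P = [[1], [3], [5]].
Insert 4: appended to row 1. P = [[1, 4], [3], [5]].
Insert 2: 2 bumps 4 from row 1; 4 appends to row 2. P = [[1, 2], [3, 4], [5]].

So P = [[1, 2], [3, 4], [5]], Q = [[1, 4], [2, 5], [3]].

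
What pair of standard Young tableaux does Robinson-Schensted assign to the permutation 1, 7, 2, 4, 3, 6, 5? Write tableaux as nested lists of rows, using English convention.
Insert each entry of the permutation into P by Schensted row insertion, recording in Q the position of each new cell.

Insert 1: appended to row 1. P = [[1]].
Insert 7: appended to row 1. P = [[1, 7]].
Insert 2: 2 bumps 7 from row 1; 7 starts row 2. P = [[1, 2], [7]].
Insert 4: appended to row 1. P = [[1, 2, 4], [7]].
Insert 3: 3 bumps 4 from row 1; 4 bumps 7 from row 2; 7 starts row 3. P = [[1, 2, 3], [4], [7]].
Insert 6: appended to row 1. P = [[1, 2, 3, 6], [4], [7]].
Insert 5: 5 bumps 6 from row 1; 6 appends to row 2. P = [[1, 2, 3, 5], [4, 6], [7]].

So P = [[1, 2, 3, 5], [4, 6], [7]], Q = [[1, 2, 4, 6], [3, 7], [5]].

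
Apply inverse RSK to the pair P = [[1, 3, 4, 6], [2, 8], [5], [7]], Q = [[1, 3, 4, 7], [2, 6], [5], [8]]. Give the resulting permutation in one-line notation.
Reverse the RSK construction: for i from n down to 1, find the cell of Q containing i, remove the entry at that cell from P, and reverse-bump it up through P; the value ejected from row 1 is w(i).

Step i=8: Q has 8 at row 4, column 1; remove 7 from row 4 of P and reverse-bump: 7 enters row 3 and ejects 5; 5 enters row 2 and ejects 2; 2 enters row 1 and ejects 1. So w(8) = 1. P is now [[2, 3, 4, 6], [5, 8], [7]].
Step i=7: Q has 7 at row 1, column 4; remove that cell from P, ejecting 6. So w(7) = 6. P is now [[2, 3, 4], [5, 8], [7]].
Step i=6: Q has 6 at row 2, column 2; remove 8 from row 2 of P and reverse-bump: 8 enters row 1 and ejects 4. So w(6) = 4. P is now [[2, 3, 8], [5], [7]].
Step i=5: Q has 5 at row 3, column 1; remove 7 from row 3 of P and reverse-bump: 7 enters row 2 and ejects 5; 5 enters row 1 and ejects 3. So w(5) = 3. P is now [[2, 5, 8], [7]].
Step i=4: Q has 4 at row 1, column 3; remove that cell from P, ejecting 8. So w(4) = 8. P is now [[2, 5], [7]].
Step i=3: Q has 3 at row 1, column 2; remove that cell from P, ejecting 5. So w(3) = 5. P is now [[2], [7]].
Step i=2: Q has 2 at row 2, column 1; remove 7 from row 2 of P and reverse-bump: 7 enters row 1 and ejects 2. So w(2) = 2. P is now [[7]].
Step i=1: Q has 1 at row 1, column 1; remove that cell from P, ejecting 7. So w(1) = 7. P is now [].

So w = 7 2 5 8 3 4 6 1.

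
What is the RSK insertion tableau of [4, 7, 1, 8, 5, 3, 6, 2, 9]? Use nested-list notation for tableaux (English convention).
P = [[1, 2, 6, 9], [3, 5, 8], [4], [7]]

After inserting 4: P = [[4]].
After inserting 7: P = [[4, 7]].
After inserting 1: P = [[1, 7], [4]].
After inserting 8: P = [[1, 7, 8], [4]].
After inserting 5: P = [[1, 5, 8], [4, 7]].
After inserting 3: P = [[1, 3, 8], [4, 5], [7]].
After inserting 6: P = [[1, 3, 6], [4, 5, 8], [7]].
After inserting 2: P = [[1, 2, 6], [3, 5, 8], [4], [7]].
After inserting 9: P = [[1, 2, 6, 9], [3, 5, 8], [4], [7]].

So P = [[1, 2, 6, 9], [3, 5, 8], [4], [7]].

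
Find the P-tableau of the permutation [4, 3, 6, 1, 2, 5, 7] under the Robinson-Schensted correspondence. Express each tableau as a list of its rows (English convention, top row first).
P = [[1, 2, 5, 7], [3, 6], [4]]

Insert 4: appended to row 1. P = [[4]].
Insert 3: 3 bumps 4 from row 1; 4 starts row 2. P = [[3], [4]].
Insert 6: appended to row 1. P = [[3, 6], [4]].
Insert 1: 1 bumps 3 from row 1; 3 bumps 4 from row 2; 4 starts row 3. P = [[1, 6], [3], [4]].
Insert 2: 2 bumps 6 from row 1; 6 appends to row 2. P = [[1, 2], [3, 6], [4]].
Insert 5: appended to row 1. P = [[1, 2, 5], [3, 6], [4]].
Insert 7: appended to row 1. P = [[1, 2, 5, 7], [3, 6], [4]].

So P = [[1, 2, 5, 7], [3, 6], [4]].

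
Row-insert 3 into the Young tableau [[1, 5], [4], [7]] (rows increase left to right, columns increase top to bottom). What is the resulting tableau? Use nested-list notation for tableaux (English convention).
In row 1, 3 replaces 5 (the leftmost entry greater than 3); 5 is bumped to row 2. 5 is appended to row 2. The new tableau is [[1, 3], [4, 5], [7]].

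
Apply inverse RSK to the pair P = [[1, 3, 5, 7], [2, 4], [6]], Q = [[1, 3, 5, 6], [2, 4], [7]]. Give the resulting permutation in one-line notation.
2 1 6 4 5 7 3

Reverse the RSK construction: for i from n down to 1, find the cell of Q containing i, remove the entry at that cell from P, and reverse-bump it up through P; the value ejected from row 1 is w(i).

Step i=7: Q has 7 at row 3, column 1; remove 6 from row 3 of P and reverse-bump: 6 enters row 2 and ejects 4; 4 enters row 1 and ejects 3. So w(7) = 3. P is now [[1, 4, 5, 7], [2, 6]].
Step i=6: Q has 6 at row 1, column 4; remove that cell from P, ejecting 7. So w(6) = 7. P is now [[1, 4, 5], [2, 6]].
Step i=5: Q has 5 at row 1, column 3; remove that cell from P, ejecting 5. So w(5) = 5. P is now [[1, 4], [2, 6]].
Step i=4: Q has 4 at row 2, column 2; remove 6 from row 2 of P and reverse-bump: 6 enters row 1 and ejects 4. So w(4) = 4. P is now [[1, 6], [2]].
Step i=3: Q has 3 at row 1, column 2; remove that cell from P, ejecting 6. So w(3) = 6. P is now [[1], [2]].
Step i=2: Q has 2 at row 2, column 1; remove 2 from row 2 of P and reverse-bump: 2 enters row 1 and ejects 1. So w(2) = 1. P is now [[2]].
Step i=1: Q has 1 at row 1, column 1; remove that cell from P, ejecting 2. So w(1) = 2. P is now [].

So w = 2 1 6 4 5 7 3.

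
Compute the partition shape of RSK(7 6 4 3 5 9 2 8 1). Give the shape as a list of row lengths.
Row-insert each entry into an empty tableau.

After inserting 7: P = [[7]].
After inserting 6: P = [[6], [7]].
After inserting 4: P = [[4], [6], [7]].
After inserting 3: P = [[3], [4], [6], [7]].
After inserting 5: P = [[3, 5], [4], [6], [7]].
After inserting 9: P = [[3, 5, 9], [4], [6], [7]].
After inserting 2: P = [[2, 5, 9], [3], [4], [6], [7]].
After inserting 8: P = [[2, 5, 8], [3, 9], [4], [6], [7]].
After inserting 1: P = [[1, 5, 8], [2, 9], [3], [4], [6], [7]].

The final insertion tableau P = [[1, 5, 8], [2, 9], [3], [4], [6], [7]] has shape [3, 2, 1, 1, 1, 1].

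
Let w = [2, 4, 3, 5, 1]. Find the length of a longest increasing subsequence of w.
3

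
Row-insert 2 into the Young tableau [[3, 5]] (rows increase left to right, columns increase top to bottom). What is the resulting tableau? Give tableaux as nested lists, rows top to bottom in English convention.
In row 1, 2 replaces 3 (the leftmost entry greater than 2); 3 is bumped to row 2. 3 starts a new row 2. The new tableau is [[2, 5], [3]].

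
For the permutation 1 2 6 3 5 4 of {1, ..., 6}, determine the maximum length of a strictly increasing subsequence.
4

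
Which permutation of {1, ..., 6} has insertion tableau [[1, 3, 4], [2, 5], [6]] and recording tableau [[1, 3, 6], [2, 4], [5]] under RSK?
2 1 6 5 3 4

Reverse RSK: for i = n, n-1, ..., 1, locate i in Q, remove the corresponding corner cell from P, and reverse-bump its entry up through P; the value ejected from row 1 is w(i).

So w = 2 1 6 5 3 4.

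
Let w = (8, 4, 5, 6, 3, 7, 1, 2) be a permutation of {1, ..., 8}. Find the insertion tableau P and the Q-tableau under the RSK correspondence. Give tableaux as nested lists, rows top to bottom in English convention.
P = [[1, 2, 6, 7], [3, 5], [4], [8]], Q = [[1, 3, 4, 6], [2, 8], [5], [7]]

Insert each entry of the permutation into P by Schensted row insertion, recording in Q the position of each new cell.

Insert 8: appended to row 1. P = [[8]], Q = [[1]].
Insert 4: 4 bumps 8 from row 1; 8 starts row 2. P = [[4], [8]], Q = [[1], [2]].
Insert 5: appended to row 1. P = [[4, 5], [8]], Q = [[1, 3], [2]].
Insert 6: appended to row 1. P = [[4, 5, 6], [8]], Q = [[1, 3, 4], [2]].
Insert 3: 3 bumps 4 from row 1; 4 bumps 8 from row 2; 8 starts row 3. P = [[3, 5, 6], [4], [8]], Q = [[1, 3, 4], [2], [5]].
Insert 7: appended to row 1. P = [[3, 5, 6, 7], [4], [8]], Q = [[1, 3, 4, 6], [2], [5]].
Insert 1: 1 bumps 3 from row 1; 3 bumps 4 from row 2; 4 bumps 8 from row 3; 8 starts row 4. P = [[1, 5, 6, 7], [3], [4], [8]], Q = [[1, 3, 4, 6], [2], [5], [7]].
Insert 2: 2 bumps 5 from row 1; 5 appends to row 2. P = [[1, 2, 6, 7], [3, 5], [4], [8]], Q = [[1, 3, 4, 6], [2, 8], [5], [7]].

So P = [[1, 2, 6, 7], [3, 5], [4], [8]], Q = [[1, 3, 4, 6], [2, 8], [5], [7]].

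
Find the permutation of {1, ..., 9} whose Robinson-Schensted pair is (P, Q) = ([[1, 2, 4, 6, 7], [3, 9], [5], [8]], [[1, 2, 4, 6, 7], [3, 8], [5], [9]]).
Reverse RSK: for i = n, n-1, ..., 1, locate i in Q, remove the corresponding corner cell from P, and reverse-bump its entry up through P; the value ejected from row 1 is w(i).

So w = 1 8 3 5 4 6 9 7 2.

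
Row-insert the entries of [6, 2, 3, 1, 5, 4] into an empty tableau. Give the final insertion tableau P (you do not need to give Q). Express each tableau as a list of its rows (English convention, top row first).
P = [[1, 3, 4], [2, 5], [6]]

Insert 6: appended to row 1. P = [[6]].
Insert 2: 2 bumps 6 from row 1; 6 starts row 2. P = [[2], [6]].
Insert 3: appended to row 1. P = [[2, 3], [6]].
Insert 1: 1 bumps 2 from row 1; 2 bumps 6 from row 2; 6 starts row 3. P = [[1, 3], [2], [6]].
Insert 5: appended to row 1. P = [[1, 3, 5], [2], [6]].
Insert 4: 4 bumps 5 from row 1; 5 appends to row 2. P = [[1, 3, 4], [2, 5], [6]].

So P = [[1, 3, 4], [2, 5], [6]].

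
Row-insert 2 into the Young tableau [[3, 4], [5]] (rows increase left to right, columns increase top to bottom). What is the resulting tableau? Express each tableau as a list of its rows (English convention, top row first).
In row 1, 2 replaces 3 (the leftmost entry greater than 2); 3 is bumped to row 2. In row 2, 3 replaces 5 (the leftmost entry greater than 3); 5 is bumped to row 3. 5 starts a new row 3. The new tableau is [[2, 4], [3], [5]].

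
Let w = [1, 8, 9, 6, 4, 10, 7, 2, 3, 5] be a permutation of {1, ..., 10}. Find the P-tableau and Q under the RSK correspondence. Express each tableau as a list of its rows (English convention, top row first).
P = [[1, 2, 3, 5], [4, 7, 10], [6, 9], [8]], Q = [[1, 2, 3, 6], [4, 7, 10], [5, 9], [8]]

Insert each entry of the permutation into P by Schensted row insertion, recording in Q the position of each new cell.

Insert 1: appended to row 1. P = [[1]], Q = [[1]].
Insert 8: appended to row 1. P = [[1, 8]], Q = [[1, 2]].
Insert 9: appended to row 1. P = [[1, 8, 9]], Q = [[1, 2, 3]].
Insert 6: 6 bumps 8 from row 1; 8 starts row 2. P = [[1, 6, 9], [8]], Q = [[1, 2, 3], [4]].
Insert 4: 4 bumps 6 from row 1; 6 bumps 8 from row 2; 8 starts row 3. P = [[1, 4, 9], [6], [8]], Q = [[1, 2, 3], [4], [5]].
Insert 10: appended to row 1. P = [[1, 4, 9, 10], [6], [8]], Q = [[1, 2, 3, 6], [4], [5]].
Insert 7: 7 bumps 9 from row 1; 9 appends to row 2. P = [[1, 4, 7, 10], [6, 9], [8]], Q = [[1, 2, 3, 6], [4, 7], [5]].
Insert 2: 2 bumps 4 from row 1; 4 bumps 6 from row 2; 6 bumps 8 from row 3; 8 starts row 4. P = [[1, 2, 7, 10], [4, 9], [6], [8]], Q = [[1, 2, 3, 6], [4, 7], [5], [8]].
Insert 3: 3 bumps 7 from row 1; 7 bumps 9 from row 2; 9 appends to row 3. P = [[1, 2, 3, 10], [4, 7], [6, 9], [8]], Q = [[1, 2, 3, 6], [4, 7], [5, 9], [8]].
Insert 5: 5 bumps 10 from row 1; 10 appends to row 2. P = [[1, 2, 3, 5], [4, 7, 10], [6, 9], [8]], Q = [[1, 2, 3, 6], [4, 7, 10], [5, 9], [8]].

So P = [[1, 2, 3, 5], [4, 7, 10], [6, 9], [8]], Q = [[1, 2, 3, 6], [4, 7, 10], [5, 9], [8]].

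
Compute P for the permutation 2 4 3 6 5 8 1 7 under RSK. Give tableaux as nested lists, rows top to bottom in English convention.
P = [[1, 3, 5, 7], [2, 6, 8], [4]]

Insert 2: appended to row 1. P = [[2]].
Insert 4: appended to row 1. P = [[2, 4]].
Insert 3: 3 bumps 4 from row 1; 4 starts row 2. P = [[2, 3], [4]].
Insert 6: appended to row 1. P = [[2, 3, 6], [4]].
Insert 5: 5 bumps 6 from row 1; 6 appends to row 2. P = [[2, 3, 5], [4, 6]].
Insert 8: appended to row 1. P = [[2, 3, 5, 8], [4, 6]].
Insert 1: 1 bumps 2 from row 1; 2 bumps 4 from row 2; 4 starts row 3. P = [[1, 3, 5, 8], [2, 6], [4]].
Insert 7: 7 bumps 8 from row 1; 8 appends to row 2. P = [[1, 3, 5, 7], [2, 6, 8], [4]].

So P = [[1, 3, 5, 7], [2, 6, 8], [4]].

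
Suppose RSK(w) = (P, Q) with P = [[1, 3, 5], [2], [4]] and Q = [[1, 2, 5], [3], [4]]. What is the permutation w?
Reverse the RSK construction: for i from n down to 1, find the cell of Q containing i, remove the entry at that cell from P, and reverse-bump it up through P; the value ejected from row 1 is w(i).

Step i=5: Q has 5 at row 1, column 3; remove that cell from P, ejecting 5. So w(5) = 5. P is now [[1, 3], [2], [4]].
Step i=4: Q has 4 at row 3, column 1; remove 4 from row 3 of P and reverse-bump: 4 enters row 2 and ejects 2; 2 enters row 1 and ejects 1. So w(4) = 1. P is now [[2, 3], [4]].
Step i=3: Q has 3 at row 2, column 1; remove 4 from row 2 of P and reverse-bump: 4 enters row 1 and ejects 3. So w(3) = 3. P is now [[2, 4]].
Step i=2: Q has 2 at row 1, column 2; remove that cell from P, ejecting 4. So w(2) = 4. P is now [[2]].
Step i=1: Q has 1 at row 1, column 1; remove that cell from P, ejecting 2. So w(1) = 2. P is now [].

So w = 2 4 3 1 5.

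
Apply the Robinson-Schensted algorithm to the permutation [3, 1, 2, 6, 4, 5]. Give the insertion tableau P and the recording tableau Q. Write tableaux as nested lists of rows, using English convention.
Insert each entry of the permutation into P by Schensted row insertion, recording in Q the position of each new cell.

After inserting 3: P = [[3]].
After inserting 1: P = [[1], [3]].
After inserting 2: P = [[1, 2], [3]].
After inserting 6: P = [[1, 2, 6], [3]].
After inserting 4: P = [[1, 2, 4], [3, 6]].
After inserting 5: P = [[1, 2, 4, 5], [3, 6]].

So P = [[1, 2, 4, 5], [3, 6]], Q = [[1, 3, 4, 6], [2, 5]].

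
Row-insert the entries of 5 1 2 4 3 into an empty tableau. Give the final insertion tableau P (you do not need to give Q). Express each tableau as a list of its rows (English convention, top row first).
P = [[1, 2, 3], [4], [5]]

Insert 5: appended to row 1. P = [[5]].
Insert 1: 1 bumps 5 from row 1; 5 starts row 2. P = [[1], [5]].
Insert 2: appended to row 1. P = [[1, 2], [5]].
Insert 4: appended to row 1. P = [[1, 2, 4], [5]].
Insert 3: 3 bumps 4 from row 1; 4 bumps 5 from row 2; 5 starts row 3. P = [[1, 2, 3], [4], [5]].

So P = [[1, 2, 3], [4], [5]].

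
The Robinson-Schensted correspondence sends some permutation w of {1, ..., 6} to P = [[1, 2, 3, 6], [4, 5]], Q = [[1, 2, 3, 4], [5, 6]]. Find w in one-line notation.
Reverse the RSK construction: for i from n down to 1, find the cell of Q containing i, remove the entry at that cell from P, and reverse-bump it up through P; the value ejected from row 1 is w(i).

Step i=6: Q has 6 at row 2, column 2; remove 5 from row 2 of P and reverse-bump: 5 enters row 1 and ejects 3. So w(6) = 3. P is now [[1, 2, 5, 6], [4]].
Step i=5: Q has 5 at row 2, column 1; remove 4 from row 2 of P and reverse-bump: 4 enters row 1 and ejects 2. So w(5) = 2. P is now [[1, 4, 5, 6]].
Step i=4: Q has 4 at row 1, column 4; remove that cell from P, ejecting 6. So w(4) = 6. P is now [[1, 4, 5]].
Step i=3: Q has 3 at row 1, column 3; remove that cell from P, ejecting 5. So w(3) = 5. P is now [[1, 4]].
Step i=2: Q has 2 at row 1, column 2; remove that cell from P, ejecting 4. So w(2) = 4. P is now [[1]].
Step i=1: Q has 1 at row 1, column 1; remove that cell from P, ejecting 1. So w(1) = 1. P is now [].

So w = 1 4 5 6 2 3.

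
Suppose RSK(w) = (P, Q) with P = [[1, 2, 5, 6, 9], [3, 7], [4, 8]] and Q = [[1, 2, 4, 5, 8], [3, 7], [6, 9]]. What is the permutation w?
1 4 3 5 8 2 7 9 6

Reverse RSK: for i = n, n-1, ..., 1, locate i in Q, remove the corresponding corner cell from P, and reverse-bump its entry up through P; the value ejected from row 1 is w(i).

So w = 1 4 3 5 8 2 7 9 6.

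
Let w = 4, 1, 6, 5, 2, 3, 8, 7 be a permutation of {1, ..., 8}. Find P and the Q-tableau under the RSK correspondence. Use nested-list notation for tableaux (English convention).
P = [[1, 2, 3, 7], [4, 5, 8], [6]], Q = [[1, 3, 6, 7], [2, 4, 8], [5]]

Insert each entry of the permutation into P by Schensted row insertion, recording in Q the position of each new cell.

Insert 4: appended to row 1. P = [[4]], Q = [[1]].
Insert 1: 1 bumps 4 from row 1; 4 starts row 2. P = [[1], [4]], Q = [[1], [2]].
Insert 6: appended to row 1. P = [[1, 6], [4]], Q = [[1, 3], [2]].
Insert 5: 5 bumps 6 from row 1; 6 appends to row 2. P = [[1, 5], [4, 6]], Q = [[1, 3], [2, 4]].
Insert 2: 2 bumps 5 from row 1; 5 bumps 6 from row 2; 6 starts row 3. P = [[1, 2], [4, 5], [6]], Q = [[1, 3], [2, 4], [5]].
Insert 3: appended to row 1. P = [[1, 2, 3], [4, 5], [6]], Q = [[1, 3, 6], [2, 4], [5]].
Insert 8: appended to row 1. P = [[1, 2, 3, 8], [4, 5], [6]], Q = [[1, 3, 6, 7], [2, 4], [5]].
Insert 7: 7 bumps 8 from row 1; 8 appends to row 2. P = [[1, 2, 3, 7], [4, 5, 8], [6]], Q = [[1, 3, 6, 7], [2, 4, 8], [5]].

So P = [[1, 2, 3, 7], [4, 5, 8], [6]], Q = [[1, 3, 6, 7], [2, 4, 8], [5]].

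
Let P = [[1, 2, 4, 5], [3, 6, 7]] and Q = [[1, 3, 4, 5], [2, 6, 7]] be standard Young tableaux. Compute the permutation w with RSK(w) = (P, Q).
3 1 2 6 7 4 5

Reverse the RSK construction: for i from n down to 1, find the cell of Q containing i, remove the entry at that cell from P, and reverse-bump it up through P; the value ejected from row 1 is w(i).

Step i=7: Q has 7 at row 2, column 3; remove 7 from row 2 of P and reverse-bump: 7 enters row 1 and ejects 5. So w(7) = 5. P is now [[1, 2, 4, 7], [3, 6]].
Step i=6: Q has 6 at row 2, column 2; remove 6 from row 2 of P and reverse-bump: 6 enters row 1 and ejects 4. So w(6) = 4. P is now [[1, 2, 6, 7], [3]].
Step i=5: Q has 5 at row 1, column 4; remove that cell from P, ejecting 7. So w(5) = 7. P is now [[1, 2, 6], [3]].
Step i=4: Q has 4 at row 1, column 3; remove that cell from P, ejecting 6. So w(4) = 6. P is now [[1, 2], [3]].
Step i=3: Q has 3 at row 1, column 2; remove that cell from P, ejecting 2. So w(3) = 2. P is now [[1], [3]].
Step i=2: Q has 2 at row 2, column 1; remove 3 from row 2 of P and reverse-bump: 3 enters row 1 and ejects 1. So w(2) = 1. P is now [[3]].
Step i=1: Q has 1 at row 1, column 1; remove that cell from P, ejecting 3. So w(1) = 3. P is now [].

So w = 3 1 2 6 7 4 5.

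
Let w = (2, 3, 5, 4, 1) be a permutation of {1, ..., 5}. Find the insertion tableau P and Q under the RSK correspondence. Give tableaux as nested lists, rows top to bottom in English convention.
Insert each entry of the permutation into P by Schensted row insertion, recording in Q the position of each new cell.

Insert 2: appended to row 1. P = [[2]], Q = [[1]].
Insert 3: appended to row 1. P = [[2, 3]], Q = [[1, 2]].
Insert 5: appended to row 1. P = [[2, 3, 5]], Q = [[1, 2, 3]].
Insert 4: 4 bumps 5 from row 1; 5 starts row 2. P = [[2, 3, 4], [5]], Q = [[1, 2, 3], [4]].
Insert 1: 1 bumps 2 from row 1; 2 bumps 5 from row 2; 5 starts row 3. P = [[1, 3, 4], [2], [5]], Q = [[1, 2, 3], [4], [5]].

So P = [[1, 3, 4], [2], [5]], Q = [[1, 2, 3], [4], [5]].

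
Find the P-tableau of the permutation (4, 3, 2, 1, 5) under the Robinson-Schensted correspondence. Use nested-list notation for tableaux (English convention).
Insert 4: appended to row 1. P = [[4]].
Insert 3: 3 bumps 4 from row 1; 4 starts row 2. P = [[3], [4]].
Insert 2: 2 bumps 3 from row 1; 3 bumps 4 from row 2; 4 starts row 3. P = [[2], [3], [4]].
Insert 1: 1 bumps 2 from row 1; 2 bumps 3 from row 2; 3 bumps 4 from row 3; 4 starts row 4. P = [[1], [2], [3], [4]].
Insert 5: appended to row 1. P = [[1, 5], [2], [3], [4]].

So P = [[1, 5], [2], [3], [4]].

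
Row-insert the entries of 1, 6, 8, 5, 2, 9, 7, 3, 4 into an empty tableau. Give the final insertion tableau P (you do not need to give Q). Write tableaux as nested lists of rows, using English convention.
P = [[1, 2, 3, 4], [5, 7, 9], [6, 8]]

Insert 1: appended to row 1. P = [[1]].
Insert 6: appended to row 1. P = [[1, 6]].
Insert 8: appended to row 1. P = [[1, 6, 8]].
Insert 5: 5 bumps 6 from row 1; 6 starts row 2. P = [[1, 5, 8], [6]].
Insert 2: 2 bumps 5 from row 1; 5 bumps 6 from row 2; 6 starts row 3. P = [[1, 2, 8], [5], [6]].
Insert 9: appended to row 1. P = [[1, 2, 8, 9], [5], [6]].
Insert 7: 7 bumps 8 from row 1; 8 appends to row 2. P = [[1, 2, 7, 9], [5, 8], [6]].
Insert 3: 3 bumps 7 from row 1; 7 bumps 8 from row 2; 8 appends to row 3. P = [[1, 2, 3, 9], [5, 7], [6, 8]].
Insert 4: 4 bumps 9 from row 1; 9 appends to row 2. P = [[1, 2, 3, 4], [5, 7, 9], [6, 8]].

So P = [[1, 2, 3, 4], [5, 7, 9], [6, 8]].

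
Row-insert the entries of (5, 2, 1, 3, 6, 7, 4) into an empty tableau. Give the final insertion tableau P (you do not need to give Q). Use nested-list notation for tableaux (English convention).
Insert 5: appended to row 1. P = [[5]].
Insert 2: 2 bumps 5 from row 1; 5 starts row 2. P = [[2], [5]].
Insert 1: 1 bumps 2 from row 1; 2 bumps 5 from row 2; 5 starts row 3. P = [[1], [2], [5]].
Insert 3: appended to row 1. P = [[1, 3], [2], [5]].
Insert 6: appended to row 1. P = [[1, 3, 6], [2], [5]].
Insert 7: appended to row 1. P = [[1, 3, 6, 7], [2], [5]].
Insert 4: 4 bumps 6 from row 1; 6 appends to row 2. P = [[1, 3, 4, 7], [2, 6], [5]].

So P = [[1, 3, 4, 7], [2, 6], [5]].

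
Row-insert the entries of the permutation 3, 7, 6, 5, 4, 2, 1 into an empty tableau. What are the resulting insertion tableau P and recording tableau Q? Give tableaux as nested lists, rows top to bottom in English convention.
Insert each entry of the permutation into P by Schensted row insertion, recording in Q the position of each new cell.

After inserting 3: P = [[3]].
After inserting 7: P = [[3, 7]].
After inserting 6: P = [[3, 6], [7]].
After inserting 5: P = [[3, 5], [6], [7]].
After inserting 4: P = [[3, 4], [5], [6], [7]].
After inserting 2: P = [[2, 4], [3], [5], [6], [7]].
After inserting 1: P = [[1, 4], [2], [3], [5], [6], [7]].

So P = [[1, 4], [2], [3], [5], [6], [7]], Q = [[1, 2], [3], [4], [5], [6], [7]].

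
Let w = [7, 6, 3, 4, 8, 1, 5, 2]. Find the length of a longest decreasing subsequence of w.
4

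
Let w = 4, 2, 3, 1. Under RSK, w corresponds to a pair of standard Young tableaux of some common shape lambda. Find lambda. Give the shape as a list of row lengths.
[2, 1, 1]

Row-insert each entry into an empty tableau.

After inserting 4: P = [[4]].
After inserting 2: P = [[2], [4]].
After inserting 3: P = [[2, 3], [4]].
After inserting 1: P = [[1, 3], [2], [4]].

The final insertion tableau P = [[1, 3], [2], [4]] has shape [2, 1, 1].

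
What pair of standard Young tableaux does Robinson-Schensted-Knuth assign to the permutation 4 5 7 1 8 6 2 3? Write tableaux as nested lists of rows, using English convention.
P = [[1, 2, 3, 8], [4, 5, 6], [7]], Q = [[1, 2, 3, 5], [4, 6, 8], [7]]

Insert each entry of the permutation into P by Schensted row insertion, recording in Q the position of each new cell.

Insert 4: appended to row 1. P = [[4]].
Insert 5: appended to row 1. P = [[4, 5]].
Insert 7: appended to row 1. P = [[4, 5, 7]].
Insert 1: 1 bumps 4 from row 1; 4 starts row 2. P = [[1, 5, 7], [4]].
Insert 8: appended to row 1. P = [[1, 5, 7, 8], [4]].
Insert 6: 6 bumps 7 from row 1; 7 appends to row 2. P = [[1, 5, 6, 8], [4, 7]].
Insert 2: 2 bumps 5 from row 1; 5 bumps 7 from row 2; 7 starts row 3. P = [[1, 2, 6, 8], [4, 5], [7]].
Insert 3: 3 bumps 6 from row 1; 6 appends to row 2. P = [[1, 2, 3, 8], [4, 5, 6], [7]].

So P = [[1, 2, 3, 8], [4, 5, 6], [7]], Q = [[1, 2, 3, 5], [4, 6, 8], [7]].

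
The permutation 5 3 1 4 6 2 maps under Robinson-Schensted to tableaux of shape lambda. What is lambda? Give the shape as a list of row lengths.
Row-insert each entry into an empty tableau.

After inserting 5: P = [[5]].
After inserting 3: P = [[3], [5]].
After inserting 1: P = [[1], [3], [5]].
After inserting 4: P = [[1, 4], [3], [5]].
After inserting 6: P = [[1, 4, 6], [3], [5]].
After inserting 2: P = [[1, 2, 6], [3, 4], [5]].

The final insertion tableau P = [[1, 2, 6], [3, 4], [5]] has shape [3, 2, 1].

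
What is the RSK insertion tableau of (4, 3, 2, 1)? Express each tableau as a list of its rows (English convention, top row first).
P = [[1], [2], [3], [4]]

Insert 4: appended to row 1. P = [[4]].
Insert 3: 3 bumps 4 from row 1; 4 starts row 2. P = [[3], [4]].
Insert 2: 2 bumps 3 from row 1; 3 bumps 4 from row 2; 4 starts row 3. P = [[2], [3], [4]].
Insert 1: 1 bumps 2 from row 1; 2 bumps 3 from row 2; 3 bumps 4 from row 3; 4 starts row 4. P = [[1], [2], [3], [4]].

So P = [[1], [2], [3], [4]].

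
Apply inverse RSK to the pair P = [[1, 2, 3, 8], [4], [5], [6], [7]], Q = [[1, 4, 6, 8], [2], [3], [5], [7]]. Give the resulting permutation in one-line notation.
Reverse the RSK construction: for i from n down to 1, find the cell of Q containing i, remove the entry at that cell from P, and reverse-bump it up through P; the value ejected from row 1 is w(i).

Step i=8: Q has 8 at row 1, column 4; remove that cell from P, ejecting 8. So w(8) = 8. P is now [[1, 2, 3], [4], [5], [6], [7]].
Step i=7: Q has 7 at row 5, column 1; remove 7 from row 5 of P and reverse-bump: 7 enters row 4 and ejects 6; 6 enters row 3 and ejects 5; 5 enters row 2 and ejects 4; 4 enters row 1 and ejects 3. So w(7) = 3. P is now [[1, 2, 4], [5], [6], [7]].
Step i=6: Q has 6 at row 1, column 3; remove that cell from P, ejecting 4. So w(6) = 4. P is now [[1, 2], [5], [6], [7]].
Step i=5: Q has 5 at row 4, column 1; remove 7 from row 4 of P and reverse-bump: 7 enters row 3 and ejects 6; 6 enters row 2 and ejects 5; 5 enters row 1 and ejects 2. So w(5) = 2. P is now [[1, 5], [6], [7]].
Step i=4: Q has 4 at row 1, column 2; remove that cell from P, ejecting 5. So w(4) = 5. P is now [[1], [6], [7]].
Step i=3: Q has 3 at row 3, column 1; remove 7 from row 3 of P and reverse-bump: 7 enters row 2 and ejects 6; 6 enters row 1 and ejects 1. So w(3) = 1. P is now [[6], [7]].
Step i=2: Q has 2 at row 2, column 1; remove 7 from row 2 of P and reverse-bump: 7 enters row 1 and ejects 6. So w(2) = 6. P is now [[7]].
Step i=1: Q has 1 at row 1, column 1; remove that cell from P, ejecting 7. So w(1) = 7. P is now [].

So w = 7 6 1 5 2 4 3 8.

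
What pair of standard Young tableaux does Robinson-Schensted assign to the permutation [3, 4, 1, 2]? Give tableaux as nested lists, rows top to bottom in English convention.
Insert each entry of the permutation into P by Schensted row insertion, recording in Q the position of each new cell.

Insert 3: appended to row 1. P = [[3]].
Insert 4: appended to row 1. P = [[3, 4]].
Insert 1: 1 bumps 3 from row 1; 3 starts row 2. P = [[1, 4], [3]].
Insert 2: 2 bumps 4 from row 1; 4 appends to row 2. P = [[1, 2], [3, 4]].

So P = [[1, 2], [3, 4]], Q = [[1, 2], [3, 4]].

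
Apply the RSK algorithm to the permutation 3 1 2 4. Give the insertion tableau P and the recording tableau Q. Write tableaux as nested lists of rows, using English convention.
P = [[1, 2, 4], [3]], Q = [[1, 3, 4], [2]]

Insert each entry of the permutation into P by Schensted row insertion, recording in Q the position of each new cell.

Insert 3: appended to row 1. P = [[3]].
Insert 1: 1 bumps 3 from row 1; 3 starts row 2. P = [[1], [3]].
Insert 2: appended to row 1. P = [[1, 2], [3]].
Insert 4: appended to row 1. P = [[1, 2, 4], [3]].

So P = [[1, 2, 4], [3]], Q = [[1, 3, 4], [2]].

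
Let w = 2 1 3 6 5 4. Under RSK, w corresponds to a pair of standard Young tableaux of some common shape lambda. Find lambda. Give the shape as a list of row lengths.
[3, 2, 1]

Row-insert each entry into an empty tableau.

After inserting 2: P = [[2]].
After inserting 1: P = [[1], [2]].
After inserting 3: P = [[1, 3], [2]].
After inserting 6: P = [[1, 3, 6], [2]].
After inserting 5: P = [[1, 3, 5], [2, 6]].
After inserting 4: P = [[1, 3, 4], [2, 5], [6]].

The final insertion tableau P = [[1, 3, 4], [2, 5], [6]] has shape [3, 2, 1].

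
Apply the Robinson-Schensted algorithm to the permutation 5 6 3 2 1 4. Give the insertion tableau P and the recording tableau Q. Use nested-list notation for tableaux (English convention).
P = [[1, 4], [2, 6], [3], [5]], Q = [[1, 2], [3, 6], [4], [5]]

Insert each entry of the permutation into P by Schensted row insertion, recording in Q the position of each new cell.

After inserting 5: P = [[5]].
After inserting 6: P = [[5, 6]].
After inserting 3: P = [[3, 6], [5]].
After inserting 2: P = [[2, 6], [3], [5]].
After inserting 1: P = [[1, 6], [2], [3], [5]].
After inserting 4: P = [[1, 4], [2, 6], [3], [5]].

So P = [[1, 4], [2, 6], [3], [5]], Q = [[1, 2], [3, 6], [4], [5]].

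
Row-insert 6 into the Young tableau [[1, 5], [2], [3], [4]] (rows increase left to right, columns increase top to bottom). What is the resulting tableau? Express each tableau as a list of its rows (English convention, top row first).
[[1, 5, 6], [2], [3], [4]]

6 is larger than every entry of row 1, so it is appended to row 1. The new tableau is [[1, 5, 6], [2], [3], [4]].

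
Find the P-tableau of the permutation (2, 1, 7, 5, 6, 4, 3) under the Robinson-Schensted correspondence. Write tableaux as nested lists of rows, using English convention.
P = [[1, 3, 6], [2, 4], [5], [7]]

Insert 2: appended to row 1. P = [[2]].
Insert 1: 1 bumps 2 from row 1; 2 starts row 2. P = [[1], [2]].
Insert 7: appended to row 1. P = [[1, 7], [2]].
Insert 5: 5 bumps 7 from row 1; 7 appends to row 2. P = [[1, 5], [2, 7]].
Insert 6: appended to row 1. P = [[1, 5, 6], [2, 7]].
Insert 4: 4 bumps 5 from row 1; 5 bumps 7 from row 2; 7 starts row 3. P = [[1, 4, 6], [2, 5], [7]].
Insert 3: 3 bumps 4 from row 1; 4 bumps 5 from row 2; 5 bumps 7 from row 3; 7 starts row 4. P = [[1, 3, 6], [2, 4], [5], [7]].

So P = [[1, 3, 6], [2, 4], [5], [7]].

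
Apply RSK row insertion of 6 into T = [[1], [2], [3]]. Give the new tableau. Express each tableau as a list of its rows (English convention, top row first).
[[1, 6], [2], [3]]

6 is larger than every entry of row 1, so it is appended to row 1. The new tableau is [[1, 6], [2], [3]].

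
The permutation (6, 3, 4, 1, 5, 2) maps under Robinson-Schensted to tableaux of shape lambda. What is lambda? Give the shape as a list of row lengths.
[3, 2, 1]

RSK row insertion gives P = [[1, 2, 5], [3, 4], [6]], which has shape [3, 2, 1].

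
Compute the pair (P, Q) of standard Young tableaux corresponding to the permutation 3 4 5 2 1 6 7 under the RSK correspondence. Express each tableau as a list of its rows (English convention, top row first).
Insert each entry of the permutation into P by Schensted row insertion, recording in Q the position of each new cell.

Insert 3: appended to row 1. P = [[3]].
Insert 4: appended to row 1. P = [[3, 4]].
Insert 5: appended to row 1. P = [[3, 4, 5]].
Insert 2: 2 bumps 3 from row 1; 3 starts row 2. P = [[2, 4, 5], [3]].
Insert 1: 1 bumps 2 from row 1; 2 bumps 3 from row 2; 3 starts row 3. P = [[1, 4, 5], [2], [3]].
Insert 6: appended to row 1. P = [[1, 4, 5, 6], [2], [3]].
Insert 7: appended to row 1. P = [[1, 4, 5, 6, 7], [2], [3]].

So P = [[1, 4, 5, 6, 7], [2], [3]], Q = [[1, 2, 3, 6, 7], [4], [5]].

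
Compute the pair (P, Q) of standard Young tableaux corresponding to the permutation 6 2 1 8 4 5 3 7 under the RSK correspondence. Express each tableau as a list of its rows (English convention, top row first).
Insert each entry of the permutation into P by Schensted row insertion, recording in Q the position of each new cell.

Insert 6: appended to row 1. P = [[6]], Q = [[1]].
Insert 2: 2 bumps 6 from row 1; 6 starts row 2. P = [[2], [6]], Q = [[1], [2]].
Insert 1: 1 bumps 2 from row 1; 2 bumps 6 from row 2; 6 starts row 3. P = [[1], [2], [6]], Q = [[1], [2], [3]].
Insert 8: appended to row 1. P = [[1, 8], [2], [6]], Q = [[1, 4], [2], [3]].
Insert 4: 4 bumps 8 from row 1; 8 appends to row 2. P = [[1, 4], [2, 8], [6]], Q = [[1, 4], [2, 5], [3]].
Insert 5: appended to row 1. P = [[1, 4, 5], [2, 8], [6]], Q = [[1, 4, 6], [2, 5], [3]].
Insert 3: 3 bumps 4 from row 1; 4 bumps 8 from row 2; 8 appends to row 3. P = [[1, 3, 5], [2, 4], [6, 8]], Q = [[1, 4, 6], [2, 5], [3, 7]].
Insert 7: appended to row 1. P = [[1, 3, 5, 7], [2, 4], [6, 8]], Q = [[1, 4, 6, 8], [2, 5], [3, 7]].

So P = [[1, 3, 5, 7], [2, 4], [6, 8]], Q = [[1, 4, 6, 8], [2, 5], [3, 7]].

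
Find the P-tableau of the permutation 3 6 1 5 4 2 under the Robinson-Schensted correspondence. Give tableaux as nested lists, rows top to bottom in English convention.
Insert 3: appended to row 1. P = [[3]].
Insert 6: appended to row 1. P = [[3, 6]].
Insert 1: 1 bumps 3 from row 1; 3 starts row 2. P = [[1, 6], [3]].
Insert 5: 5 bumps 6 from row 1; 6 appends to row 2. P = [[1, 5], [3, 6]].
Insert 4: 4 bumps 5 from row 1; 5 bumps 6 from row 2; 6 starts row 3. P = [[1, 4], [3, 5], [6]].
Insert 2: 2 bumps 4 from row 1; 4 bumps 5 from row 2; 5 bumps 6 from row 3; 6 starts row 4. P = [[1, 2], [3, 4], [5], [6]].

So P = [[1, 2], [3, 4], [5], [6]].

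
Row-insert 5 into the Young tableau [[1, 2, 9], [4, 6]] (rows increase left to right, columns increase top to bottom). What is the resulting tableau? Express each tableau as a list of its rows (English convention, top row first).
In row 1, 5 replaces 9 (the leftmost entry greater than 5); 9 is bumped to row 2. 9 is appended to row 2. The new tableau is [[1, 2, 5], [4, 6, 9]].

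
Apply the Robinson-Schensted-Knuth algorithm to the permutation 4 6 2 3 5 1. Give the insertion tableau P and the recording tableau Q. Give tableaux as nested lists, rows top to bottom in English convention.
Insert each entry of the permutation into P by Schensted row insertion, recording in Q the position of each new cell.

Insert 4: appended to row 1. P = [[4]], Q = [[1]].
Insert 6: appended to row 1. P = [[4, 6]], Q = [[1, 2]].
Insert 2: 2 bumps 4 from row 1; 4 starts row 2. P = [[2, 6], [4]], Q = [[1, 2], [3]].
Insert 3: 3 bumps 6 from row 1; 6 appends to row 2. P = [[2, 3], [4, 6]], Q = [[1, 2], [3, 4]].
Insert 5: appended to row 1. P = [[2, 3, 5], [4, 6]], Q = [[1, 2, 5], [3, 4]].
Insert 1: 1 bumps 2 from row 1; 2 bumps 4 from row 2; 4 starts row 3. P = [[1, 3, 5], [2, 6], [4]], Q = [[1, 2, 5], [3, 4], [6]].

So P = [[1, 3, 5], [2, 6], [4]], Q = [[1, 2, 5], [3, 4], [6]].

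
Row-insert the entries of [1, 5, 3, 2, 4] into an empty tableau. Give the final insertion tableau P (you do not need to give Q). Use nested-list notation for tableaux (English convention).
P = [[1, 2, 4], [3], [5]]

Insert 1: appended to row 1. P = [[1]].
Insert 5: appended to row 1. P = [[1, 5]].
Insert 3: 3 bumps 5 from row 1; 5 starts row 2. P = [[1, 3], [5]].
Insert 2: 2 bumps 3 from row 1; 3 bumps 5 from row 2; 5 starts row 3. P = [[1, 2], [3], [5]].
Insert 4: appended to row 1. P = [[1, 2, 4], [3], [5]].

So P = [[1, 2, 4], [3], [5]].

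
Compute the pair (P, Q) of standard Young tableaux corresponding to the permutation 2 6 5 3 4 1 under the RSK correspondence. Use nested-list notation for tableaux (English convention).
Insert each entry of the permutation into P by Schensted row insertion, recording in Q the position of each new cell.

Insert 2: appended to row 1. P = [[2]].
Insert 6: appended to row 1. P = [[2, 6]].
Insert 5: 5 bumps 6 from row 1; 6 starts row 2. P = [[2, 5], [6]].
Insert 3: 3 bumps 5 from row 1; 5 bumps 6 from row 2; 6 starts row 3. P = [[2, 3], [5], [6]].
Insert 4: appended to row 1. P = [[2, 3, 4], [5], [6]].
Insert 1: 1 bumps 2 from row 1; 2 bumps 5 from row 2; 5 bumps 6 from row 3; 6 starts row 4. P = [[1, 3, 4], [2], [5], [6]].

So P = [[1, 3, 4], [2], [5], [6]], Q = [[1, 2, 5], [3], [4], [6]].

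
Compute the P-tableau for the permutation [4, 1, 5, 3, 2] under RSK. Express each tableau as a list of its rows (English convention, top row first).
Insert 4: appended to row 1. P = [[4]].
Insert 1: 1 bumps 4 from row 1; 4 starts row 2. P = [[1], [4]].
Insert 5: appended to row 1. P = [[1, 5], [4]].
Insert 3: 3 bumps 5 from row 1; 5 appends to row 2. P = [[1, 3], [4, 5]].
Insert 2: 2 bumps 3 from row 1; 3 bumps 4 from row 2; 4 starts row 3. P = [[1, 2], [3, 5], [4]].

So P = [[1, 2], [3, 5], [4]].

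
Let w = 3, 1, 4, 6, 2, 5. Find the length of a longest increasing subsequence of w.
3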